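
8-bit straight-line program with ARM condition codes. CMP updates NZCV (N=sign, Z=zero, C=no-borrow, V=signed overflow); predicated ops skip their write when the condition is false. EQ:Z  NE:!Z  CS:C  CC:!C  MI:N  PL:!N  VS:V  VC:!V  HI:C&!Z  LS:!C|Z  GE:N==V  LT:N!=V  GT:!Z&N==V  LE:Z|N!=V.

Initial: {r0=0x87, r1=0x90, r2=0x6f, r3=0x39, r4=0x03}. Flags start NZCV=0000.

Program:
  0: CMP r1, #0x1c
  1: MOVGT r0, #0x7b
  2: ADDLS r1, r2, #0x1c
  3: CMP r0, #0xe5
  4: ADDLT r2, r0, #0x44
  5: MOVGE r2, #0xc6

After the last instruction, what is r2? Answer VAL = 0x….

0: ✓ CMP  NZCV=0011
1: · MOVGT
2: · ADDLS
3: ✓ CMP  NZCV=1000
4: ✓ ADDLT  r2←0xcb
5: · MOVGE

VAL = 0xcb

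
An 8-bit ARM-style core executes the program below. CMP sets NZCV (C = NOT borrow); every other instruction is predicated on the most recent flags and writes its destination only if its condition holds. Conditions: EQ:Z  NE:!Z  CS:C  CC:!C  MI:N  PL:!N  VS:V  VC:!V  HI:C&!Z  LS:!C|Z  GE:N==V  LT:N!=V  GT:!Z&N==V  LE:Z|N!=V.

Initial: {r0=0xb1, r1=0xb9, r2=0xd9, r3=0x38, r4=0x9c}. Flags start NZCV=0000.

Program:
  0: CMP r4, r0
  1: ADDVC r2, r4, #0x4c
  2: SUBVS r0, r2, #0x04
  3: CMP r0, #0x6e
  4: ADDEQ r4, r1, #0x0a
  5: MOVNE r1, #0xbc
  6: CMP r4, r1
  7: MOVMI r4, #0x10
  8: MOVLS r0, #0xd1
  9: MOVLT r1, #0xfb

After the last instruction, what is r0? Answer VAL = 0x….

[0] flags=1000 → (cmp)
[1] flags=1000 VC?T → r2=0xe8
[2] flags=1000 VS?F → skip
[3] flags=0011 → (cmp)
[4] flags=0011 EQ?F → skip
[5] flags=0011 NE?T → r1=0xbc
[6] flags=1000 → (cmp)
[7] flags=1000 MI?T → r4=0x10
[8] flags=1000 LS?T → r0=0xd1
[9] flags=1000 LT?T → r1=0xfb

VAL = 0xd1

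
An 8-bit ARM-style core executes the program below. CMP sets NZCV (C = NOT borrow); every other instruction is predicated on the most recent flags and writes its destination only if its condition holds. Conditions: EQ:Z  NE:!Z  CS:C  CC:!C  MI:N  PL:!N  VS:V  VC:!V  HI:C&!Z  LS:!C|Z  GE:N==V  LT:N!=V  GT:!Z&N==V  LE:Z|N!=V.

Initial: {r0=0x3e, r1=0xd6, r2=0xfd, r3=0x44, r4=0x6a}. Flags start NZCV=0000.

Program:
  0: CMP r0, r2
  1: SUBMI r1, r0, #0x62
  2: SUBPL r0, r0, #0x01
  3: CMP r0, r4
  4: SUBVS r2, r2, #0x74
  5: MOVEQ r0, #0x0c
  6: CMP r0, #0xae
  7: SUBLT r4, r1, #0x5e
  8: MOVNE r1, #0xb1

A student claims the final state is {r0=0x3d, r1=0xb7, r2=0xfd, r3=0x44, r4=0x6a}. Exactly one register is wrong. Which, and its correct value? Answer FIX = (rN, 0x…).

FIX = (r1, 0xb1)

0: ✓ CMP  NZCV=0000
1: · SUBMI
2: ✓ SUBPL  r0←0x3d
3: ✓ CMP  NZCV=1000
4: · SUBVS
5: · MOVEQ
6: ✓ CMP  NZCV=1001
7: · SUBLT
8: ✓ MOVNE  r1←0xb1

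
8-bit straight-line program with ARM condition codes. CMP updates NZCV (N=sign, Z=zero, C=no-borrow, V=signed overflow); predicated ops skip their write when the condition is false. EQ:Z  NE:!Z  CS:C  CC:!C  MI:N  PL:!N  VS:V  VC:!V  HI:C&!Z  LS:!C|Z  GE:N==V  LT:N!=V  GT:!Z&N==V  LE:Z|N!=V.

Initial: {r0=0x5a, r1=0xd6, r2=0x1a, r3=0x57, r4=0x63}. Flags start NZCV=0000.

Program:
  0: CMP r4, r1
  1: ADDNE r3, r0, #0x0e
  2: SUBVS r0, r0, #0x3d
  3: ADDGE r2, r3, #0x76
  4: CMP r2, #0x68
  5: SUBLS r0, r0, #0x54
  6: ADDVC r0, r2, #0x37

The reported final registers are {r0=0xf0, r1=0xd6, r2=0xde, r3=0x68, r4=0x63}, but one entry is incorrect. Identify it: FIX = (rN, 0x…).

FIX = (r0, 0x1d)

0: ✓ CMP  NZCV=1001
1: ✓ ADDNE  r3←0x68
2: ✓ SUBVS  r0←0x1d
3: ✓ ADDGE  r2←0xde
4: ✓ CMP  NZCV=0011
5: · SUBLS
6: · ADDVC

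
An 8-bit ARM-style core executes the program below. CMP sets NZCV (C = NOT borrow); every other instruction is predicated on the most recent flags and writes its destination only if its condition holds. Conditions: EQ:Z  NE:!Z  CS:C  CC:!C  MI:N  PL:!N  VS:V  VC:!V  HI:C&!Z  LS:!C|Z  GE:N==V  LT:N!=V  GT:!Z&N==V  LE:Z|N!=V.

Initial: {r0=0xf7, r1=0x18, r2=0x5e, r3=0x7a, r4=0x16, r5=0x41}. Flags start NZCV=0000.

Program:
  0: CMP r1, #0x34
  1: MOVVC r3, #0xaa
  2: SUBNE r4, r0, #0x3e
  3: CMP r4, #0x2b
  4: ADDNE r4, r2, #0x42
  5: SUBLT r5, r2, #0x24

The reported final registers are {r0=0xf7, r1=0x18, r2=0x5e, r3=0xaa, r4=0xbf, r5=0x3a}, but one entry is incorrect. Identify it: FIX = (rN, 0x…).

[0] flags=1000 → (cmp)
[1] flags=1000 VC?T → r3=0xaa
[2] flags=1000 NE?T → r4=0xb9
[3] flags=1010 → (cmp)
[4] flags=1010 NE?T → r4=0xa0
[5] flags=1010 LT?T → r5=0x3a

FIX = (r4, 0xa0)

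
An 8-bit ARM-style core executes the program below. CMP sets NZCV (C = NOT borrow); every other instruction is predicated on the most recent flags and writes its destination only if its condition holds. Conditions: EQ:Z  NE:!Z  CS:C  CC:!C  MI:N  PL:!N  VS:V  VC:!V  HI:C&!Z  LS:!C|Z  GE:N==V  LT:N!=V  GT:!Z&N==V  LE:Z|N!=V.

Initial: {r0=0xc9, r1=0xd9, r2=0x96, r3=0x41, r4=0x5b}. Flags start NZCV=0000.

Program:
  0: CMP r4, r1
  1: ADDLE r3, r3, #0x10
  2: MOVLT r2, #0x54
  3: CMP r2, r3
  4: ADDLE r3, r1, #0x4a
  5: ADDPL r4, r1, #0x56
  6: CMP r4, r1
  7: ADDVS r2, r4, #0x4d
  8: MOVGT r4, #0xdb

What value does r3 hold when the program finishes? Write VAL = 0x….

VAL = 0x23

0: ✓ CMP  NZCV=1001
1: · ADDLE
2: · MOVLT
3: ✓ CMP  NZCV=0011
4: ✓ ADDLE  r3←0x23
5: ✓ ADDPL  r4←0x2f
6: ✓ CMP  NZCV=0000
7: · ADDVS
8: ✓ MOVGT  r4←0xdb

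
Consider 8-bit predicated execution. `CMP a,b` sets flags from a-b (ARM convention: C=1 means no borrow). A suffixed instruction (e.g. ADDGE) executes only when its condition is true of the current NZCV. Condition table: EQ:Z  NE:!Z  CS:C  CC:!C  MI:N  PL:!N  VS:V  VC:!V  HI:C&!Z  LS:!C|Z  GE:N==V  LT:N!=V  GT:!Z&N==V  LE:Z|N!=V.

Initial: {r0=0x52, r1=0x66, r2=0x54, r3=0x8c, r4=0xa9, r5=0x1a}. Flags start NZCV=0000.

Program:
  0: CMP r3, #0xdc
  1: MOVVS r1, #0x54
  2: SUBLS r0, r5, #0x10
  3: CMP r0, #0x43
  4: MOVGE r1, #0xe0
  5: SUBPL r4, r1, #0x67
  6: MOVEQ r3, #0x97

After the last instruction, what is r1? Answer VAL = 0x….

[0] flags=1000 → (cmp)
[1] flags=1000 VS?F → skip
[2] flags=1000 LS?T → r0=0x0a
[3] flags=1000 → (cmp)
[4] flags=1000 GE?F → skip
[5] flags=1000 PL?F → skip
[6] flags=1000 EQ?F → skip

VAL = 0x66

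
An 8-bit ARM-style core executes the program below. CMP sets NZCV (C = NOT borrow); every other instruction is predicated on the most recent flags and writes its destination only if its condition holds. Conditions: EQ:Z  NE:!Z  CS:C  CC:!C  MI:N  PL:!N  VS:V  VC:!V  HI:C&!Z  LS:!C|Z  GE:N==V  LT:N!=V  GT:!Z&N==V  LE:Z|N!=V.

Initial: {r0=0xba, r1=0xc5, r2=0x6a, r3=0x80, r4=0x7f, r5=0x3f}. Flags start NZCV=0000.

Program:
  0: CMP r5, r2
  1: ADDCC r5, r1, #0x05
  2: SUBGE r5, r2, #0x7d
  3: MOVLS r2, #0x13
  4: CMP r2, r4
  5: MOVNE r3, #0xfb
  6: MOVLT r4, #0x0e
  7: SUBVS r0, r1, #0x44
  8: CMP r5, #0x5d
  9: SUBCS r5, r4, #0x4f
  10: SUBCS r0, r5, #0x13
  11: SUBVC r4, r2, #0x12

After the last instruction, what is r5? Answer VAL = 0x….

VAL = 0xbf

[0] flags=1000 → (cmp)
[1] flags=1000 CC?T → r5=0xca
[2] flags=1000 GE?F → skip
[3] flags=1000 LS?T → r2=0x13
[4] flags=1000 → (cmp)
[5] flags=1000 NE?T → r3=0xfb
[6] flags=1000 LT?T → r4=0x0e
[7] flags=1000 VS?F → skip
[8] flags=0011 → (cmp)
[9] flags=0011 CS?T → r5=0xbf
[10] flags=0011 CS?T → r0=0xac
[11] flags=0011 VC?F → skip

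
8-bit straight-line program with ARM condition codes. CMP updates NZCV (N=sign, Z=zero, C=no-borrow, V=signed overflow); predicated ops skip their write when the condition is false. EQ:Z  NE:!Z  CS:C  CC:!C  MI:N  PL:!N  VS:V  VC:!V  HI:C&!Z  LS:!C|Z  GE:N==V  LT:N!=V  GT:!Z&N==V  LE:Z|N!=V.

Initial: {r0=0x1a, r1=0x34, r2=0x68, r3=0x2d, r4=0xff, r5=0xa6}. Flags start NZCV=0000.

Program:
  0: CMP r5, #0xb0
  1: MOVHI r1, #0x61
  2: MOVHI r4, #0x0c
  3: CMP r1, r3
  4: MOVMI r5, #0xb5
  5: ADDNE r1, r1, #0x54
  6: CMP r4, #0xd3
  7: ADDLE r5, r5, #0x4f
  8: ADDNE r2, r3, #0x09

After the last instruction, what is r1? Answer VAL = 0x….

[0] flags=1000 → (cmp)
[1] flags=1000 HI?F → skip
[2] flags=1000 HI?F → skip
[3] flags=0010 → (cmp)
[4] flags=0010 MI?F → skip
[5] flags=0010 NE?T → r1=0x88
[6] flags=0010 → (cmp)
[7] flags=0010 LE?F → skip
[8] flags=0010 NE?T → r2=0x36

VAL = 0x88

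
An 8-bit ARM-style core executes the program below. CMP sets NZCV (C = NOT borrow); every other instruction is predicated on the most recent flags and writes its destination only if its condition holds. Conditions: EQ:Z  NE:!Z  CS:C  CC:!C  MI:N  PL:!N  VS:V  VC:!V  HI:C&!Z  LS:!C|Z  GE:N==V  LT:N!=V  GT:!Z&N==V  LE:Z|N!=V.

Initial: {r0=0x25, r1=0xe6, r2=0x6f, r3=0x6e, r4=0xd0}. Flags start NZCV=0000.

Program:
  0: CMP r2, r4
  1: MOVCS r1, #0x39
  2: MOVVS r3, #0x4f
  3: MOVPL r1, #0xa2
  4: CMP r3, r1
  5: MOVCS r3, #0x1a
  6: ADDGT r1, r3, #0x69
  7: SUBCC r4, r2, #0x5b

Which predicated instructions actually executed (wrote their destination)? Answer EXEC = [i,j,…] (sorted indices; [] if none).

0: ✓ CMP  NZCV=1001
1: · MOVCS
2: ✓ MOVVS  r3←0x4f
3: · MOVPL
4: ✓ CMP  NZCV=0000
5: · MOVCS
6: ✓ ADDGT  r1←0xb8
7: ✓ SUBCC  r4←0x14

EXEC = [2,6,7]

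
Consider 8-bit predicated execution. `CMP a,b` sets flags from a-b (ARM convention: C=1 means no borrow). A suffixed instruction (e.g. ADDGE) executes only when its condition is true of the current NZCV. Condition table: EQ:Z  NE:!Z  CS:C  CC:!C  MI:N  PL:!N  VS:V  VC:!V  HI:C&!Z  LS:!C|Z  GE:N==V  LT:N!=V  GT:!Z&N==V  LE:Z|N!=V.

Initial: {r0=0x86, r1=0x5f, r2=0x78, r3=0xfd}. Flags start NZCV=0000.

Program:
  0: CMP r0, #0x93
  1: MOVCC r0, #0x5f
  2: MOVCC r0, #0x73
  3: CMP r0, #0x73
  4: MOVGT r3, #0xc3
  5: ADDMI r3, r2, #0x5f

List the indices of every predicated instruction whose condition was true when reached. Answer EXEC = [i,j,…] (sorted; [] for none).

EXEC = [1,2]

[0] flags=1000 → (cmp)
[1] flags=1000 CC?T → r0=0x5f
[2] flags=1000 CC?T → r0=0x73
[3] flags=0110 → (cmp)
[4] flags=0110 GT?F → skip
[5] flags=0110 MI?F → skip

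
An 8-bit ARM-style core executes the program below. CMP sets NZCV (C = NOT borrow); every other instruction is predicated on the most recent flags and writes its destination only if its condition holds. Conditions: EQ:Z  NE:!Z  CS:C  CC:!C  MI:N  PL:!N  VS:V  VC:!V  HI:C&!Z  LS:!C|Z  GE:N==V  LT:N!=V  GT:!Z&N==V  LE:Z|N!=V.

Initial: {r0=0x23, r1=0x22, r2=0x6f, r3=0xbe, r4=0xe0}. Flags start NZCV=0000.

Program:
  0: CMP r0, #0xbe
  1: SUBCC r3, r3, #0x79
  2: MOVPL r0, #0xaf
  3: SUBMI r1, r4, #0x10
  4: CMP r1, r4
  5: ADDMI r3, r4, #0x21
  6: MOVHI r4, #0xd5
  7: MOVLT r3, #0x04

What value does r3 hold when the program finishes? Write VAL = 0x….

VAL = 0x45

[0] flags=0000 → (cmp)
[1] flags=0000 CC?T → r3=0x45
[2] flags=0000 PL?T → r0=0xaf
[3] flags=0000 MI?F → skip
[4] flags=0000 → (cmp)
[5] flags=0000 MI?F → skip
[6] flags=0000 HI?F → skip
[7] flags=0000 LT?F → skip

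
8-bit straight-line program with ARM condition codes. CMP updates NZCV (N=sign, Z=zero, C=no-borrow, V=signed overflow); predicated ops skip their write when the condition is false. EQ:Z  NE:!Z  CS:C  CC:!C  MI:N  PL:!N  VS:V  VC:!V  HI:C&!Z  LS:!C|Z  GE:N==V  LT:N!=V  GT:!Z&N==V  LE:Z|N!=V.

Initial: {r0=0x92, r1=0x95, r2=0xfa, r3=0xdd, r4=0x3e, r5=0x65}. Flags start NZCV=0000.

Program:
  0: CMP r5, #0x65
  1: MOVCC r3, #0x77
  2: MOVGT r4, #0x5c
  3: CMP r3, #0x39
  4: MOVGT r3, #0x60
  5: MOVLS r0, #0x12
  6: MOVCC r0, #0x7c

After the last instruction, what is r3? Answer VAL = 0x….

0: ✓ CMP  NZCV=0110
1: · MOVCC
2: · MOVGT
3: ✓ CMP  NZCV=1010
4: · MOVGT
5: · MOVLS
6: · MOVCC

VAL = 0xdd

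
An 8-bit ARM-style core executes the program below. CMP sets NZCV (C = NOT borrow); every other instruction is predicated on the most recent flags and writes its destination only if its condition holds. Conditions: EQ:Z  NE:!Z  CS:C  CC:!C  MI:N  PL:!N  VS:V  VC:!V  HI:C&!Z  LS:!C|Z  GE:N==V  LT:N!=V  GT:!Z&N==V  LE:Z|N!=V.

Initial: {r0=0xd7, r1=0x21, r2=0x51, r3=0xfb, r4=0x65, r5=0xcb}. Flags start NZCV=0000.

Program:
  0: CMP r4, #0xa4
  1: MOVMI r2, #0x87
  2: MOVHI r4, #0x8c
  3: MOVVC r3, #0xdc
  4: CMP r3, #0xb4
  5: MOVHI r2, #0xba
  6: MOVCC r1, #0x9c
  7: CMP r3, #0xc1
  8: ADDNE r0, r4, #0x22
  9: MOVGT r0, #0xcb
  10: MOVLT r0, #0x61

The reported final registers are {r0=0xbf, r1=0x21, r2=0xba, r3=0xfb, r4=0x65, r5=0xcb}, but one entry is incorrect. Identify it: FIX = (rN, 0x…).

[0] flags=1001 → (cmp)
[1] flags=1001 MI?T → r2=0x87
[2] flags=1001 HI?F → skip
[3] flags=1001 VC?F → skip
[4] flags=0010 → (cmp)
[5] flags=0010 HI?T → r2=0xba
[6] flags=0010 CC?F → skip
[7] flags=0010 → (cmp)
[8] flags=0010 NE?T → r0=0x87
[9] flags=0010 GT?T → r0=0xcb
[10] flags=0010 LT?F → skip

FIX = (r0, 0xcb)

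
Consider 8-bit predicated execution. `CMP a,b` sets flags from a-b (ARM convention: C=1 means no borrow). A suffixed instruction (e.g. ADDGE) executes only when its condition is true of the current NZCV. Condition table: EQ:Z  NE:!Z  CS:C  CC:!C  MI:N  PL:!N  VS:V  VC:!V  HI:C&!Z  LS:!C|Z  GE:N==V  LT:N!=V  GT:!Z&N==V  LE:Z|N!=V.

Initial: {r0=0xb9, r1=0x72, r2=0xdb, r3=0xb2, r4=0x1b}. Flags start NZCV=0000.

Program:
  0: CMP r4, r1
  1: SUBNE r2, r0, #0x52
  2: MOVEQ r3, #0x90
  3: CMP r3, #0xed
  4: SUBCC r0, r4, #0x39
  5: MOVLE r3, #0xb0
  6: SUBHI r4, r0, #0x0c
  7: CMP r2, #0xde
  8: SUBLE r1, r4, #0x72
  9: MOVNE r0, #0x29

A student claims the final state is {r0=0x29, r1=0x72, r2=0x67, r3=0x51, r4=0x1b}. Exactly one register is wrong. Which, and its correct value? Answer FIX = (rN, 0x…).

FIX = (r3, 0xb0)

[0] flags=1000 → (cmp)
[1] flags=1000 NE?T → r2=0x67
[2] flags=1000 EQ?F → skip
[3] flags=1000 → (cmp)
[4] flags=1000 CC?T → r0=0xe2
[5] flags=1000 LE?T → r3=0xb0
[6] flags=1000 HI?F → skip
[7] flags=1001 → (cmp)
[8] flags=1001 LE?F → skip
[9] flags=1001 NE?T → r0=0x29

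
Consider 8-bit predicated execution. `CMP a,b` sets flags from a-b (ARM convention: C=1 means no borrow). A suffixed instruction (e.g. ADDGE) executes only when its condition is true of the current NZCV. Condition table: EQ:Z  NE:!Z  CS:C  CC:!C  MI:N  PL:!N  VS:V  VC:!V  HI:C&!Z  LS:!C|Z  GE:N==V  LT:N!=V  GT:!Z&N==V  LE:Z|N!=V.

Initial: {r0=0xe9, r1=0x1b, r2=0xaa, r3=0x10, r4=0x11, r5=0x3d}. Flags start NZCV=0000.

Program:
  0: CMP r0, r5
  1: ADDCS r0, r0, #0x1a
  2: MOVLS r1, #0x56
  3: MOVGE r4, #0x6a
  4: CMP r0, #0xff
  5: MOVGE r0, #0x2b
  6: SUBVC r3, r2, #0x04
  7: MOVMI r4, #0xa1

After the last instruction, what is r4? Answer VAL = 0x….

VAL = 0x11

[0] flags=1010 → (cmp)
[1] flags=1010 CS?T → r0=0x03
[2] flags=1010 LS?F → skip
[3] flags=1010 GE?F → skip
[4] flags=0000 → (cmp)
[5] flags=0000 GE?T → r0=0x2b
[6] flags=0000 VC?T → r3=0xa6
[7] flags=0000 MI?F → skip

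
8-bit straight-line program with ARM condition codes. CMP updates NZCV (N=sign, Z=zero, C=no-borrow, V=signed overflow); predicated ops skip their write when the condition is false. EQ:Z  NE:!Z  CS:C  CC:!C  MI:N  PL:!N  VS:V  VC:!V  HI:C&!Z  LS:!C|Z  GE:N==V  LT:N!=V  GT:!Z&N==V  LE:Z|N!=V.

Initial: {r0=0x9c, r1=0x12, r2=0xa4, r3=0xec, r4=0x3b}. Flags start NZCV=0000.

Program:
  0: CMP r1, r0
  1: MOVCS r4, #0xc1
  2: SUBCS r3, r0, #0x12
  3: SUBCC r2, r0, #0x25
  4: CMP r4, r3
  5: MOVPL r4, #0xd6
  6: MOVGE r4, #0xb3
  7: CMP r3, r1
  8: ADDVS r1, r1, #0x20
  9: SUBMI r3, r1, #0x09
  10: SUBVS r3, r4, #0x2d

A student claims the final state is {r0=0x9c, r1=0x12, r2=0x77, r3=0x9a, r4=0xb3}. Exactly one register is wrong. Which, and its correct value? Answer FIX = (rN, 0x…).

FIX = (r3, 0x09)

[0] flags=0000 → (cmp)
[1] flags=0000 CS?F → skip
[2] flags=0000 CS?F → skip
[3] flags=0000 CC?T → r2=0x77
[4] flags=0000 → (cmp)
[5] flags=0000 PL?T → r4=0xd6
[6] flags=0000 GE?T → r4=0xb3
[7] flags=1010 → (cmp)
[8] flags=1010 VS?F → skip
[9] flags=1010 MI?T → r3=0x09
[10] flags=1010 VS?F → skip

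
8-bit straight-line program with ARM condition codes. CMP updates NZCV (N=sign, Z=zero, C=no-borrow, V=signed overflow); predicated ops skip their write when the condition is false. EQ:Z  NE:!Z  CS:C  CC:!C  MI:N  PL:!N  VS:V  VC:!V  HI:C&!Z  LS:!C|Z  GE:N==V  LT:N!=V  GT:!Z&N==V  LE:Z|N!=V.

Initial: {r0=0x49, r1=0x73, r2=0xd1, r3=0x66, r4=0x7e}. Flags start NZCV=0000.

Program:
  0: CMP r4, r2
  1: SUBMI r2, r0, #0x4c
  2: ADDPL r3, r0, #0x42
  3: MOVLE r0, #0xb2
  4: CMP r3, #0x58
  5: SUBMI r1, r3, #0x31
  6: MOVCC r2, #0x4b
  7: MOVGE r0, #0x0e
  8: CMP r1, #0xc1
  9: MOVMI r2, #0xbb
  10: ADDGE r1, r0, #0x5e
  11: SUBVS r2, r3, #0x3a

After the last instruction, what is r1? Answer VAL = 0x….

VAL = 0x6c

0: ✓ CMP  NZCV=1001
1: ✓ SUBMI  r2←0xfd
2: · ADDPL
3: · MOVLE
4: ✓ CMP  NZCV=0010
5: · SUBMI
6: · MOVCC
7: ✓ MOVGE  r0←0x0e
8: ✓ CMP  NZCV=1001
9: ✓ MOVMI  r2←0xbb
10: ✓ ADDGE  r1←0x6c
11: ✓ SUBVS  r2←0x2c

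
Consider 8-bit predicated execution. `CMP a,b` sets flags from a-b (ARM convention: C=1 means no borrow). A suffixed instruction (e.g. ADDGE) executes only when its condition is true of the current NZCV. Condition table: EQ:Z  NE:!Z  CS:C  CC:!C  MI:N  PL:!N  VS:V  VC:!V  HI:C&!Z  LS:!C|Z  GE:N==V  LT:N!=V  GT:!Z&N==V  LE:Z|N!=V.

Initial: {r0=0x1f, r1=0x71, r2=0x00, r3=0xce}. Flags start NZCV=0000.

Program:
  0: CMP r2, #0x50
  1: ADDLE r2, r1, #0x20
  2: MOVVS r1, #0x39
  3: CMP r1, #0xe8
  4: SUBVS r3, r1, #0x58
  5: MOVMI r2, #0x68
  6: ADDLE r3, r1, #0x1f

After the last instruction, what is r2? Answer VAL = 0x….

0: ✓ CMP  NZCV=1000
1: ✓ ADDLE  r2←0x91
2: · MOVVS
3: ✓ CMP  NZCV=1001
4: ✓ SUBVS  r3←0x19
5: ✓ MOVMI  r2←0x68
6: · ADDLE

VAL = 0x68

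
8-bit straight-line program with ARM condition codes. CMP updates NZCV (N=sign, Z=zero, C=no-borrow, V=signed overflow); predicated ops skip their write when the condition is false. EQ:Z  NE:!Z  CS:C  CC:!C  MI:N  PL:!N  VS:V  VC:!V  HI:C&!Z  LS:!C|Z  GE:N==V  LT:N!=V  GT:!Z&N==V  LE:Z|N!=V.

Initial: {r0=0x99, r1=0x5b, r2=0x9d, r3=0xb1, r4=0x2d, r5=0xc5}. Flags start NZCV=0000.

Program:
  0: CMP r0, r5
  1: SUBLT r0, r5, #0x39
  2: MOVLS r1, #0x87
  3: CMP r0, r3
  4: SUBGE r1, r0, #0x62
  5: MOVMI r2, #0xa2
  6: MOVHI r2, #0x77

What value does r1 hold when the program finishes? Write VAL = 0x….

[0] flags=1000 → (cmp)
[1] flags=1000 LT?T → r0=0x8c
[2] flags=1000 LS?T → r1=0x87
[3] flags=1000 → (cmp)
[4] flags=1000 GE?F → skip
[5] flags=1000 MI?T → r2=0xa2
[6] flags=1000 HI?F → skip

VAL = 0x87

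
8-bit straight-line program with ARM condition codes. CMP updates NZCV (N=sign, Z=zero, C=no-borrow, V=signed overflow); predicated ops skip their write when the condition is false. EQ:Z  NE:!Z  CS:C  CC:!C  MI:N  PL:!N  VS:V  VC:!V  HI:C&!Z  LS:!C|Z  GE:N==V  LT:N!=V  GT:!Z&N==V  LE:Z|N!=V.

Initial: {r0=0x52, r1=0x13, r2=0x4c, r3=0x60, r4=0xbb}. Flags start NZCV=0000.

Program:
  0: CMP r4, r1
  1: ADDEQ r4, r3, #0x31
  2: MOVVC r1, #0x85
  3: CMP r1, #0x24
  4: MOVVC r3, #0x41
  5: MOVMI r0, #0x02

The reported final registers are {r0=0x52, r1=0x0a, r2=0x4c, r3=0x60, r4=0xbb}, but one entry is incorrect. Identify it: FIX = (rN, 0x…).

FIX = (r1, 0x85)

[0] flags=1010 → (cmp)
[1] flags=1010 EQ?F → skip
[2] flags=1010 VC?T → r1=0x85
[3] flags=0011 → (cmp)
[4] flags=0011 VC?F → skip
[5] flags=0011 MI?F → skip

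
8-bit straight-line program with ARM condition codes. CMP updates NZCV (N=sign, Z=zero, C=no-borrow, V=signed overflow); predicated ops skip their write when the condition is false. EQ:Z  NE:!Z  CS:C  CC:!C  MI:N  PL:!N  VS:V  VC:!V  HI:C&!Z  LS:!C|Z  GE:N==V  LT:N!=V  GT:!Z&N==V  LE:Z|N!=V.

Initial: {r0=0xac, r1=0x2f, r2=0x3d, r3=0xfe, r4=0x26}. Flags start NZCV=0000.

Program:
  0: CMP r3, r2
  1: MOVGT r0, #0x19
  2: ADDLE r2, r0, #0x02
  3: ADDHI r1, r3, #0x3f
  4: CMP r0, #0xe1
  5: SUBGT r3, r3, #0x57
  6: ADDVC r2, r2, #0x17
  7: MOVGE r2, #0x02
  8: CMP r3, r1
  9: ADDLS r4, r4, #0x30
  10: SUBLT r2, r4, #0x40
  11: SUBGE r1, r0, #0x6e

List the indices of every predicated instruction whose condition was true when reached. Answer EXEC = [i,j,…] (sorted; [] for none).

[0] flags=1010 → (cmp)
[1] flags=1010 GT?F → skip
[2] flags=1010 LE?T → r2=0xae
[3] flags=1010 HI?T → r1=0x3d
[4] flags=1000 → (cmp)
[5] flags=1000 GT?F → skip
[6] flags=1000 VC?T → r2=0xc5
[7] flags=1000 GE?F → skip
[8] flags=1010 → (cmp)
[9] flags=1010 LS?F → skip
[10] flags=1010 LT?T → r2=0xe6
[11] flags=1010 GE?F → skip

EXEC = [2,3,6,10]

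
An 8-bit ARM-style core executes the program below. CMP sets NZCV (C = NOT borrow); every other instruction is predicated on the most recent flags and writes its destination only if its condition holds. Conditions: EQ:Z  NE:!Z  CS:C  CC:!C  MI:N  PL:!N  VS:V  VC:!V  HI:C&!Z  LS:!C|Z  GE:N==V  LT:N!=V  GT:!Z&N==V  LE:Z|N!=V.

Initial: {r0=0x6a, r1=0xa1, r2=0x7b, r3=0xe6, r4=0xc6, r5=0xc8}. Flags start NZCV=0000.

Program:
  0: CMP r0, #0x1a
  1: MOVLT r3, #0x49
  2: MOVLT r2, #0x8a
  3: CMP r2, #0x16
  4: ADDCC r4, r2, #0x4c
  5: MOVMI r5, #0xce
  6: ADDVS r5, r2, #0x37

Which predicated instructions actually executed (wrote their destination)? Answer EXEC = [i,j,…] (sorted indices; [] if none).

EXEC = []

0: ✓ CMP  NZCV=0010
1: · MOVLT
2: · MOVLT
3: ✓ CMP  NZCV=0010
4: · ADDCC
5: · MOVMI
6: · ADDVS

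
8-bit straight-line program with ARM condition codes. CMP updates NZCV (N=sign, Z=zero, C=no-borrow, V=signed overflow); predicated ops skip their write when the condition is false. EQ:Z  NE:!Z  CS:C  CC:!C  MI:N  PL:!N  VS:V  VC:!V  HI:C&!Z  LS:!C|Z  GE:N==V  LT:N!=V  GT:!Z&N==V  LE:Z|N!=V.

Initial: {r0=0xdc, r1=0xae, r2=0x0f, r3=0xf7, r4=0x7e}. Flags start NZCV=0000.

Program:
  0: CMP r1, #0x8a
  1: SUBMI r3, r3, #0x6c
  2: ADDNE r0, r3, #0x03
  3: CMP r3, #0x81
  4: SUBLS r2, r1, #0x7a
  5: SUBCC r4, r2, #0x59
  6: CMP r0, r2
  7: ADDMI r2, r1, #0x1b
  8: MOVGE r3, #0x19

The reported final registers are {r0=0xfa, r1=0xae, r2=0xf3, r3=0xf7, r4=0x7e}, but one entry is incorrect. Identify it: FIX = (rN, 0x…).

FIX = (r2, 0xc9)

[0] flags=0010 → (cmp)
[1] flags=0010 MI?F → skip
[2] flags=0010 NE?T → r0=0xfa
[3] flags=0010 → (cmp)
[4] flags=0010 LS?F → skip
[5] flags=0010 CC?F → skip
[6] flags=1010 → (cmp)
[7] flags=1010 MI?T → r2=0xc9
[8] flags=1010 GE?F → skip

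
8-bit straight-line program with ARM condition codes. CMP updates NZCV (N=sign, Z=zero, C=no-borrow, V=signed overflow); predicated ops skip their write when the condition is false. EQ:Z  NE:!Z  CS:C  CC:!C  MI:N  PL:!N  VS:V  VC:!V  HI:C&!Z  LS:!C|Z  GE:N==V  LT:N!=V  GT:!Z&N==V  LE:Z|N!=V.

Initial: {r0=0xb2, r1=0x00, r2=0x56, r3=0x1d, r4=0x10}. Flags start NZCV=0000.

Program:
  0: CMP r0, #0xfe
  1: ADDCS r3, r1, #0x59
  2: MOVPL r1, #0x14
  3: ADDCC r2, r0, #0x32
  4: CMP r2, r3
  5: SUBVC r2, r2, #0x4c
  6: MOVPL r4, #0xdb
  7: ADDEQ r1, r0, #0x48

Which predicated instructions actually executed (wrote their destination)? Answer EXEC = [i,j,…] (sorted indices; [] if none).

EXEC = [3,5]

[0] flags=1000 → (cmp)
[1] flags=1000 CS?F → skip
[2] flags=1000 PL?F → skip
[3] flags=1000 CC?T → r2=0xe4
[4] flags=1010 → (cmp)
[5] flags=1010 VC?T → r2=0x98
[6] flags=1010 PL?F → skip
[7] flags=1010 EQ?F → skip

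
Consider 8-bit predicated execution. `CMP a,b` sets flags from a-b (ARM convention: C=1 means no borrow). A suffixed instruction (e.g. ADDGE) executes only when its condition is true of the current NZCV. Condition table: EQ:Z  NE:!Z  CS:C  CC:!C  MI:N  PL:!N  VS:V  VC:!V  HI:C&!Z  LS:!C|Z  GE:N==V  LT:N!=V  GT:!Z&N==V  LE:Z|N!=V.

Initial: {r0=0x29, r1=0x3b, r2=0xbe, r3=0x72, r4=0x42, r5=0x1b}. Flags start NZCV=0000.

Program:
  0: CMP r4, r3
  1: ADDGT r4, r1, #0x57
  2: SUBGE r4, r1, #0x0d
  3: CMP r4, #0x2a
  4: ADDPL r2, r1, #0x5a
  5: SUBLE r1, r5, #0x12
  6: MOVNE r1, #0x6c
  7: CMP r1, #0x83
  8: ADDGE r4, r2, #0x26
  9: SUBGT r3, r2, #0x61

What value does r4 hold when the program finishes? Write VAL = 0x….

VAL = 0xbb

[0] flags=1000 → (cmp)
[1] flags=1000 GT?F → skip
[2] flags=1000 GE?F → skip
[3] flags=0010 → (cmp)
[4] flags=0010 PL?T → r2=0x95
[5] flags=0010 LE?F → skip
[6] flags=0010 NE?T → r1=0x6c
[7] flags=1001 → (cmp)
[8] flags=1001 GE?T → r4=0xbb
[9] flags=1001 GT?T → r3=0x34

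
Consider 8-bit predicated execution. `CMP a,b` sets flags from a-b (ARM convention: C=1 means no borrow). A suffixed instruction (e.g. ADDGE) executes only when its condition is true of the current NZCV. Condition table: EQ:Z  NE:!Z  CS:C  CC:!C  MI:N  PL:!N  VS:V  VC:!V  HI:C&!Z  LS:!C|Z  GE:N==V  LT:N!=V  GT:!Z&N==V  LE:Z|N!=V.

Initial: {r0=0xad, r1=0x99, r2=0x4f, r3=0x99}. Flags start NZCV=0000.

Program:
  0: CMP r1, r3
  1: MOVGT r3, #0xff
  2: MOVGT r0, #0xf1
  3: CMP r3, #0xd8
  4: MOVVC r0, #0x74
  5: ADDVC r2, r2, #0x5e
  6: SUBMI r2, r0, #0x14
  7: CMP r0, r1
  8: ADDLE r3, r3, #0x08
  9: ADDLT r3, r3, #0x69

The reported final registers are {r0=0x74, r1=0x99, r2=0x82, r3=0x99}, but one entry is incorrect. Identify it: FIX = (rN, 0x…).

0: ✓ CMP  NZCV=0110
1: · MOVGT
2: · MOVGT
3: ✓ CMP  NZCV=1000
4: ✓ MOVVC  r0←0x74
5: ✓ ADDVC  r2←0xad
6: ✓ SUBMI  r2←0x60
7: ✓ CMP  NZCV=1001
8: · ADDLE
9: · ADDLT

FIX = (r2, 0x60)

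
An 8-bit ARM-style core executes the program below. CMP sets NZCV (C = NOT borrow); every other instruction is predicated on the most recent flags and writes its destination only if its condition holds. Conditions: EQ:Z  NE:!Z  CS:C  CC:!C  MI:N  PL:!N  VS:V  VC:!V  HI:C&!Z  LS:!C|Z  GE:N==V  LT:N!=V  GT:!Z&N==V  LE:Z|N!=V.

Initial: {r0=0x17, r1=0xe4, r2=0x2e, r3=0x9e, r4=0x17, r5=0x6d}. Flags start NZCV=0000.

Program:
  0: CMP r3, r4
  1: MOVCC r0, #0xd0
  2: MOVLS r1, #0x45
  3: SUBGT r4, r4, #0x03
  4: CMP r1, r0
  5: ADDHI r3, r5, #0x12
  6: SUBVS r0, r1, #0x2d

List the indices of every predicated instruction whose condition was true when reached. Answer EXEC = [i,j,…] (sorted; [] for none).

EXEC = [5]

0: ✓ CMP  NZCV=1010
1: · MOVCC
2: · MOVLS
3: · SUBGT
4: ✓ CMP  NZCV=1010
5: ✓ ADDHI  r3←0x7f
6: · SUBVS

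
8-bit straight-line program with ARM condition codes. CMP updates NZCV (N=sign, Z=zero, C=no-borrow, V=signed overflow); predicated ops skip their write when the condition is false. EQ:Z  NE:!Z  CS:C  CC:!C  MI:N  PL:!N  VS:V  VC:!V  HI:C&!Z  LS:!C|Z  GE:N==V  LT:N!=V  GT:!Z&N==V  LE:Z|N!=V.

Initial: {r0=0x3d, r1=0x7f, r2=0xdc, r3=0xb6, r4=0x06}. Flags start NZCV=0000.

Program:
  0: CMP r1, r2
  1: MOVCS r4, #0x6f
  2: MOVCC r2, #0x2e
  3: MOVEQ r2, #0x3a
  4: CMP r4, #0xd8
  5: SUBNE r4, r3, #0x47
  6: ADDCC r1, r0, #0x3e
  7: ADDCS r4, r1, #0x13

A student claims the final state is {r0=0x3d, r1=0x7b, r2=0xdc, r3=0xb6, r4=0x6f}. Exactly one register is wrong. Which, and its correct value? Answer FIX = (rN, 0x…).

FIX = (r2, 0x2e)

[0] flags=1001 → (cmp)
[1] flags=1001 CS?F → skip
[2] flags=1001 CC?T → r2=0x2e
[3] flags=1001 EQ?F → skip
[4] flags=0000 → (cmp)
[5] flags=0000 NE?T → r4=0x6f
[6] flags=0000 CC?T → r1=0x7b
[7] flags=0000 CS?F → skip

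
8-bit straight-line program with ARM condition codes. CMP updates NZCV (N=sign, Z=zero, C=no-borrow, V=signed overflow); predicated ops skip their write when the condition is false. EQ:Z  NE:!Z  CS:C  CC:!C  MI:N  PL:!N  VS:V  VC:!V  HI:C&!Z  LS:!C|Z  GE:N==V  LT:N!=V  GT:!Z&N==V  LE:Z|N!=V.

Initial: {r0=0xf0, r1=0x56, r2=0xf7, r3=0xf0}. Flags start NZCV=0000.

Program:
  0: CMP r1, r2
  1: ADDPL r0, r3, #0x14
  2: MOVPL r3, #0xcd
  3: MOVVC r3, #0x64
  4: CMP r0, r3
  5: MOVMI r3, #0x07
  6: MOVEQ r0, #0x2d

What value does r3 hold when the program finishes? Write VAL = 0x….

VAL = 0x07

0: ✓ CMP  NZCV=0000
1: ✓ ADDPL  r0←0x04
2: ✓ MOVPL  r3←0xcd
3: ✓ MOVVC  r3←0x64
4: ✓ CMP  NZCV=1000
5: ✓ MOVMI  r3←0x07
6: · MOVEQ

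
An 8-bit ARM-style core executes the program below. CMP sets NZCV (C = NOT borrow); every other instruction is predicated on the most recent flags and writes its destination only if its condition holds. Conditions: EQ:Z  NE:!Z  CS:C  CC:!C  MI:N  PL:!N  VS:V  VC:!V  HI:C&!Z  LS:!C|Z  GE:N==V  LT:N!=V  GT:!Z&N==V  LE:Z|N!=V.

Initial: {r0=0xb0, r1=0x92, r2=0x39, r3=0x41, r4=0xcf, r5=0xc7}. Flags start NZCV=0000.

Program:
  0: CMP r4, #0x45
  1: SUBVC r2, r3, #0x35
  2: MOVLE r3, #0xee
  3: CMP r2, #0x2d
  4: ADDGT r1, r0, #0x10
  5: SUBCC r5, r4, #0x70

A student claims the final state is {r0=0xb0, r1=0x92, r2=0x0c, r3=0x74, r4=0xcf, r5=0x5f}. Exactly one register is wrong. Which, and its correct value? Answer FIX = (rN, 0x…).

0: ✓ CMP  NZCV=1010
1: ✓ SUBVC  r2←0x0c
2: ✓ MOVLE  r3←0xee
3: ✓ CMP  NZCV=1000
4: · ADDGT
5: ✓ SUBCC  r5←0x5f

FIX = (r3, 0xee)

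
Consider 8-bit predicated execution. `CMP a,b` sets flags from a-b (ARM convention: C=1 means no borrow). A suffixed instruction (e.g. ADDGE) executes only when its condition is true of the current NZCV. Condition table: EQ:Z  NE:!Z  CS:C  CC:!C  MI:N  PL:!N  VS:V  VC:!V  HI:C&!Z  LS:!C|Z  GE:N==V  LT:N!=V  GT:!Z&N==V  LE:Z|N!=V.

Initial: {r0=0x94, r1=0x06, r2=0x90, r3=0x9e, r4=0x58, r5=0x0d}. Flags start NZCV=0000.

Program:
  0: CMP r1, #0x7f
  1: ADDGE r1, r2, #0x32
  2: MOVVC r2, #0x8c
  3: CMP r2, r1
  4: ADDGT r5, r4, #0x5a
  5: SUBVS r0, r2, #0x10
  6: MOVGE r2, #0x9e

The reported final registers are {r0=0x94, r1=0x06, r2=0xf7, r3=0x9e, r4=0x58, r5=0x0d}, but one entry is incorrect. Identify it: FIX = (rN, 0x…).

0: ✓ CMP  NZCV=1000
1: · ADDGE
2: ✓ MOVVC  r2←0x8c
3: ✓ CMP  NZCV=1010
4: · ADDGT
5: · SUBVS
6: · MOVGE

FIX = (r2, 0x8c)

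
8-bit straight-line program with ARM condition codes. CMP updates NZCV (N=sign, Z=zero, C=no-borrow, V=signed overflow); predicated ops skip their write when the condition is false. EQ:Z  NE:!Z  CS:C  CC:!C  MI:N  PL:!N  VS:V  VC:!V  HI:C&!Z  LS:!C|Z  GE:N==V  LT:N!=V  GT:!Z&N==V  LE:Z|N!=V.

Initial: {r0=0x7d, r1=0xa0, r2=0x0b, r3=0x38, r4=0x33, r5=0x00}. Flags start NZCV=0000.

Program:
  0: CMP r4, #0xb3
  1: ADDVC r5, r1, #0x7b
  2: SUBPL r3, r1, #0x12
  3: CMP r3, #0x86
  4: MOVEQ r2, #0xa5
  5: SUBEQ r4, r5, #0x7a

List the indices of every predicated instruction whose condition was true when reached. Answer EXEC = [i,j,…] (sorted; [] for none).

[0] flags=1001 → (cmp)
[1] flags=1001 VC?F → skip
[2] flags=1001 PL?F → skip
[3] flags=1001 → (cmp)
[4] flags=1001 EQ?F → skip
[5] flags=1001 EQ?F → skip

EXEC = []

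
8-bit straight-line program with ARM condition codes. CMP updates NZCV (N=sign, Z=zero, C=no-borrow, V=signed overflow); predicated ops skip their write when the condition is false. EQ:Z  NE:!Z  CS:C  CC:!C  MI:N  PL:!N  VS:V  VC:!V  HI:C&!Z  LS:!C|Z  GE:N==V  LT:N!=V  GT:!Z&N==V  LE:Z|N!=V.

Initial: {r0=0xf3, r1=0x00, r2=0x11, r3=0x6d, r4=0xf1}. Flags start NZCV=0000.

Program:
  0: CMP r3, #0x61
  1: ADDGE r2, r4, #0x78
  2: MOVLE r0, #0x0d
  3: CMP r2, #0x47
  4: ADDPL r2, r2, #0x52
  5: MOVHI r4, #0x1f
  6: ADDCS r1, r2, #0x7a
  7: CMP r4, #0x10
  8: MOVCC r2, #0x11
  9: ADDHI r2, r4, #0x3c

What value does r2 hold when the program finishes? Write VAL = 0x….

VAL = 0x5b

0: ✓ CMP  NZCV=0010
1: ✓ ADDGE  r2←0x69
2: · MOVLE
3: ✓ CMP  NZCV=0010
4: ✓ ADDPL  r2←0xbb
5: ✓ MOVHI  r4←0x1f
6: ✓ ADDCS  r1←0x35
7: ✓ CMP  NZCV=0010
8: · MOVCC
9: ✓ ADDHI  r2←0x5b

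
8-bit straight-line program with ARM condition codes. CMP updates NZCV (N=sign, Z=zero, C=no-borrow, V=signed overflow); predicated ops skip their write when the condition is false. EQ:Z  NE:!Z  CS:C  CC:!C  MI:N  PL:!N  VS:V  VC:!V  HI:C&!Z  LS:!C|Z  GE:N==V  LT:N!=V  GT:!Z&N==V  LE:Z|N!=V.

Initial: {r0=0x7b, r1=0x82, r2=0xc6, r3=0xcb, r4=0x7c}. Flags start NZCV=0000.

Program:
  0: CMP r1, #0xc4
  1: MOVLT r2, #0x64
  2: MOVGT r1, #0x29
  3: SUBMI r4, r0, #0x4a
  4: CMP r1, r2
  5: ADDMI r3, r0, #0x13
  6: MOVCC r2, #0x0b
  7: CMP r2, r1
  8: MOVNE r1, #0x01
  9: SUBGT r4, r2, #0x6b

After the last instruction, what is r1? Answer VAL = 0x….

[0] flags=1000 → (cmp)
[1] flags=1000 LT?T → r2=0x64
[2] flags=1000 GT?F → skip
[3] flags=1000 MI?T → r4=0x31
[4] flags=0011 → (cmp)
[5] flags=0011 MI?F → skip
[6] flags=0011 CC?F → skip
[7] flags=1001 → (cmp)
[8] flags=1001 NE?T → r1=0x01
[9] flags=1001 GT?T → r4=0xf9

VAL = 0x01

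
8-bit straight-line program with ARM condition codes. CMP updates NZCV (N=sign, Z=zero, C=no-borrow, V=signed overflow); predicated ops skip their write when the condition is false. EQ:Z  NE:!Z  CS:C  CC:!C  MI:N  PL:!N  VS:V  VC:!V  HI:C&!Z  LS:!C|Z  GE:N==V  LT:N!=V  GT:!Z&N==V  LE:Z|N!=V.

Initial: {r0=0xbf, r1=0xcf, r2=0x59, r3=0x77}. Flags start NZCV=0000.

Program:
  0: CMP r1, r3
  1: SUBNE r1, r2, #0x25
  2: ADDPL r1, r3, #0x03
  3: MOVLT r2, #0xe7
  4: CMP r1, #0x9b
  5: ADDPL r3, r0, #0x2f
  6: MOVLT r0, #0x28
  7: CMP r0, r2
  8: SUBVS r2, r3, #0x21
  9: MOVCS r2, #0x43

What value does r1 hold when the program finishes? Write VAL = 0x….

0: ✓ CMP  NZCV=0011
1: ✓ SUBNE  r1←0x34
2: ✓ ADDPL  r1←0x7a
3: ✓ MOVLT  r2←0xe7
4: ✓ CMP  NZCV=1001
5: · ADDPL
6: · MOVLT
7: ✓ CMP  NZCV=1000
8: · SUBVS
9: · MOVCS

VAL = 0x7a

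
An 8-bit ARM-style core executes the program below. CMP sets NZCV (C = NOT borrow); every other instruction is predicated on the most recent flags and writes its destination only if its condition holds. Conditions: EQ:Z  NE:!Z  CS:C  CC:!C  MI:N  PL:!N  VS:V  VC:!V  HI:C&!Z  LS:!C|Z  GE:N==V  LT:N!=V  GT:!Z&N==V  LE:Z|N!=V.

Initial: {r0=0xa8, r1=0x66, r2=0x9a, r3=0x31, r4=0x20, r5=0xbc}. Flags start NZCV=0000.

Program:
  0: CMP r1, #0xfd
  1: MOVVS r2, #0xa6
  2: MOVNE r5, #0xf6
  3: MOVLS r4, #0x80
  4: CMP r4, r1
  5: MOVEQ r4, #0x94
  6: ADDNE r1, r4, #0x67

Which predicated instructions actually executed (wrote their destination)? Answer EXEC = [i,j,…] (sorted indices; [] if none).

0: ✓ CMP  NZCV=0000
1: · MOVVS
2: ✓ MOVNE  r5←0xf6
3: ✓ MOVLS  r4←0x80
4: ✓ CMP  NZCV=0011
5: · MOVEQ
6: ✓ ADDNE  r1←0xe7

EXEC = [2,3,6]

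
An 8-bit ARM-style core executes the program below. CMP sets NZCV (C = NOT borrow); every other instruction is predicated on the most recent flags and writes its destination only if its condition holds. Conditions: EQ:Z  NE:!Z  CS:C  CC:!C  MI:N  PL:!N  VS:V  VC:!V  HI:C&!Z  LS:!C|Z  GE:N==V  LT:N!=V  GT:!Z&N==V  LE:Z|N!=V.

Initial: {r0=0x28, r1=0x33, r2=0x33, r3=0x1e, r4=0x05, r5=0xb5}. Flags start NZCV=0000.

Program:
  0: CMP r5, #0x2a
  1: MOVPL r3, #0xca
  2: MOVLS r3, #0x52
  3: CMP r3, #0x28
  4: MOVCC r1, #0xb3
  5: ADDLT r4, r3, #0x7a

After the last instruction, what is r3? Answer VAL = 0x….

[0] flags=1010 → (cmp)
[1] flags=1010 PL?F → skip
[2] flags=1010 LS?F → skip
[3] flags=1000 → (cmp)
[4] flags=1000 CC?T → r1=0xb3
[5] flags=1000 LT?T → r4=0x98

VAL = 0x1e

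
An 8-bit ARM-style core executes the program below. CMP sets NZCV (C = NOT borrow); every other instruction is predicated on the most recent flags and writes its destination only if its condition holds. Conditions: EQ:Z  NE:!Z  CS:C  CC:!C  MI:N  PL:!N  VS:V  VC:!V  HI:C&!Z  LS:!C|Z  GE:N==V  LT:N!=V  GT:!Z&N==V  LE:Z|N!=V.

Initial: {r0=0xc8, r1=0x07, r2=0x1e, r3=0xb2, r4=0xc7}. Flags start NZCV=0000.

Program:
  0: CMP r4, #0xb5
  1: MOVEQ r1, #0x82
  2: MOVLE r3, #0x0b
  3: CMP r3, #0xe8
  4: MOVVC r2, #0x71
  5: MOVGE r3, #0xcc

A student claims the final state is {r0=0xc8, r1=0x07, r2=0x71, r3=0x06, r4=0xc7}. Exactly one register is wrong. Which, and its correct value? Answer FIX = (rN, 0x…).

[0] flags=0010 → (cmp)
[1] flags=0010 EQ?F → skip
[2] flags=0010 LE?F → skip
[3] flags=1000 → (cmp)
[4] flags=1000 VC?T → r2=0x71
[5] flags=1000 GE?F → skip

FIX = (r3, 0xb2)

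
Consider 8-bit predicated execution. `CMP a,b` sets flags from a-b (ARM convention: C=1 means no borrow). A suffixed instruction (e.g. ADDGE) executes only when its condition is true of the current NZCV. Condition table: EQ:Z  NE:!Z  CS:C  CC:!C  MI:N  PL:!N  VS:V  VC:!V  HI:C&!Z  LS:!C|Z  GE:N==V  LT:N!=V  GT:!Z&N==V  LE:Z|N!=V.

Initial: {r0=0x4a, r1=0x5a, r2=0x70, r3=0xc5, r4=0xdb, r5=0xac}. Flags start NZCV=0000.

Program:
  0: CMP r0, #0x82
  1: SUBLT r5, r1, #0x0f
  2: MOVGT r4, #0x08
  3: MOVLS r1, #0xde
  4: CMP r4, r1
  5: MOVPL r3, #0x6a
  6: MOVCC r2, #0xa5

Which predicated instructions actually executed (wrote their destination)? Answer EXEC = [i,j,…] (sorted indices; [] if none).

0: ✓ CMP  NZCV=1001
1: · SUBLT
2: ✓ MOVGT  r4←0x08
3: ✓ MOVLS  r1←0xde
4: ✓ CMP  NZCV=0000
5: ✓ MOVPL  r3←0x6a
6: ✓ MOVCC  r2←0xa5

EXEC = [2,3,5,6]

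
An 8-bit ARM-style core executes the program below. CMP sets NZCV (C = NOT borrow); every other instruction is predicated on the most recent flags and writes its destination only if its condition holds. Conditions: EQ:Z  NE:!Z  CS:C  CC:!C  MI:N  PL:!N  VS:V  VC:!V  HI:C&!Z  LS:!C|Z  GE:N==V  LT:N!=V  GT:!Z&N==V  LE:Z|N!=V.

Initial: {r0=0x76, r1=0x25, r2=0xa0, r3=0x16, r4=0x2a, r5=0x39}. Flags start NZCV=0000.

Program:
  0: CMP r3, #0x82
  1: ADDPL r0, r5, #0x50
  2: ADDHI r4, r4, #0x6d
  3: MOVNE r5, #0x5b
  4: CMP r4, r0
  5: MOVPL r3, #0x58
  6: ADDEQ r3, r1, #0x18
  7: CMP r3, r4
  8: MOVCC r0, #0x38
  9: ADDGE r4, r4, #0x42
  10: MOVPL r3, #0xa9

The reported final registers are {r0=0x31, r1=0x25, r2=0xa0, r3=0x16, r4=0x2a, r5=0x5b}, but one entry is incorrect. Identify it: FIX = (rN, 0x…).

FIX = (r0, 0x38)

[0] flags=1001 → (cmp)
[1] flags=1001 PL?F → skip
[2] flags=1001 HI?F → skip
[3] flags=1001 NE?T → r5=0x5b
[4] flags=1000 → (cmp)
[5] flags=1000 PL?F → skip
[6] flags=1000 EQ?F → skip
[7] flags=1000 → (cmp)
[8] flags=1000 CC?T → r0=0x38
[9] flags=1000 GE?F → skip
[10] flags=1000 PL?F → skip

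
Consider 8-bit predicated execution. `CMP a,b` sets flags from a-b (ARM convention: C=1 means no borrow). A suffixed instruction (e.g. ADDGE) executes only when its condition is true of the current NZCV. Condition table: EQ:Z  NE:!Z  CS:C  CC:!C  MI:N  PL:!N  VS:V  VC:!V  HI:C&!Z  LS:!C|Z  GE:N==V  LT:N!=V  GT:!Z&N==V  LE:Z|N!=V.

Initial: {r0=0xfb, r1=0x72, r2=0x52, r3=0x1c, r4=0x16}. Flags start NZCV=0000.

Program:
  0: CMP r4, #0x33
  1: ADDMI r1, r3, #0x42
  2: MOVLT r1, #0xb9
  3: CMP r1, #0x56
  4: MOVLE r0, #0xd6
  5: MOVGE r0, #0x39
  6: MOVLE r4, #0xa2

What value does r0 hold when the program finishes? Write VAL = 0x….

VAL = 0xd6

0: ✓ CMP  NZCV=1000
1: ✓ ADDMI  r1←0x5e
2: ✓ MOVLT  r1←0xb9
3: ✓ CMP  NZCV=0011
4: ✓ MOVLE  r0←0xd6
5: · MOVGE
6: ✓ MOVLE  r4←0xa2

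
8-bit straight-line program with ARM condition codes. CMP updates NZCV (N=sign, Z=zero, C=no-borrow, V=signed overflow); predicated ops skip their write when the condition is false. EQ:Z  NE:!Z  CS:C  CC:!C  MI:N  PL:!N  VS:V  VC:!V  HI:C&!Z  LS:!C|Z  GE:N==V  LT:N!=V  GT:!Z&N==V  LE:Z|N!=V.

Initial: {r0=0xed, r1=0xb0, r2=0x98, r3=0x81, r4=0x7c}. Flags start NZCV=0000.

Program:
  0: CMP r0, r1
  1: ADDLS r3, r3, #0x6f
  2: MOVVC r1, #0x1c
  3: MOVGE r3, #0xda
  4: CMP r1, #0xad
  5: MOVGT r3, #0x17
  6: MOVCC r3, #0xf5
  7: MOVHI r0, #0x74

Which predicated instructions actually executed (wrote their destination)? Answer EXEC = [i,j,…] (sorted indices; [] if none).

EXEC = [2,3,5,6]

[0] flags=0010 → (cmp)
[1] flags=0010 LS?F → skip
[2] flags=0010 VC?T → r1=0x1c
[3] flags=0010 GE?T → r3=0xda
[4] flags=0000 → (cmp)
[5] flags=0000 GT?T → r3=0x17
[6] flags=0000 CC?T → r3=0xf5
[7] flags=0000 HI?F → skip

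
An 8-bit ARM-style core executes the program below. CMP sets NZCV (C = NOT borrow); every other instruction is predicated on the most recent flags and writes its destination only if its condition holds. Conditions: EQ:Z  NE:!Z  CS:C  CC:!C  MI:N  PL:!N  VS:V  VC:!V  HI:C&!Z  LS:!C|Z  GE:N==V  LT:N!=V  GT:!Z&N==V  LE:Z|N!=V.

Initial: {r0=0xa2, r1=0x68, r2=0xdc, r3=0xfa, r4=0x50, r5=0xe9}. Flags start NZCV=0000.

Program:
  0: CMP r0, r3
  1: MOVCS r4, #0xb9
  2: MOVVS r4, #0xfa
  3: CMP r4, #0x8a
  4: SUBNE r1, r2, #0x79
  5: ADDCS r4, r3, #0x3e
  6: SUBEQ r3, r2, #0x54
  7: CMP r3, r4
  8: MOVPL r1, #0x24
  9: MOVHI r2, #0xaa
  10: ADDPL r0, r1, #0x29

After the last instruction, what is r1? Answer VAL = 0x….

VAL = 0x63

0: ✓ CMP  NZCV=1000
1: · MOVCS
2: · MOVVS
3: ✓ CMP  NZCV=1001
4: ✓ SUBNE  r1←0x63
5: · ADDCS
6: · SUBEQ
7: ✓ CMP  NZCV=1010
8: · MOVPL
9: ✓ MOVHI  r2←0xaa
10: · ADDPL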